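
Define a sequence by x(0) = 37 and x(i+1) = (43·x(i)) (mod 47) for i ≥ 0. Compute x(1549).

x(0) = 37; x(1) = 40; x(2) = 28; x(3) = 29; x(4) = 25; x(5) = 41; x(6) = 24; x(7) = 45; x(8) = 8; x(9) = 15; x(10) = 34; x(11) = 5; x(12) = 27; x(13) = 33; x(14) = 9; x(15) = 11; x(16) = 3; x(17) = 35; x(18) = 1; x(19) = 43; x(20) = 16; x(21) = 30; x(22) = 21; x(23) = 10; x(24) = 7; x(25) = 19; x(26) = 18; x(27) = 22; x(28) = 6; x(29) = 23; x(30) = 2; x(31) = 39; x(32) = 32; x(33) = 13; x(34) = 42; x(35) = 20; x(36) = 14; x(37) = 38; x(38) = 36; x(39) = 44; x(40) = 12; x(41) = 46; x(42) = 4; x(43) = 31; x(44) = 17; x(45) = 26; x(46) = 37.
The sequence repeats with period 46.
(1549 - 0) mod 46 = 31, so x(1549) = x(31) = 39.

39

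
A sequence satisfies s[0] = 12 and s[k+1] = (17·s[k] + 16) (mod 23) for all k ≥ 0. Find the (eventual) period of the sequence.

s[0] = 12; s[1] = 13; s[2] = 7; s[3] = 20; s[4] = 11; s[5] = 19; s[6] = 17; s[7] = 6; s[8] = 3; s[9] = 21; s[10] = 5; s[11] = 9; s[12] = 8; s[13] = 14; s[14] = 1; s[15] = 10; s[16] = 2; s[17] = 4; s[18] = 15; s[19] = 18; s[20] = 0; s[21] = 16; s[22] = 12.
The sequence repeats with period 22.

22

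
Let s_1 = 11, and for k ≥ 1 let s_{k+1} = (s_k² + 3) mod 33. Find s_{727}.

4

We have s_1 = 11, s_2 = 25, s_3 = 1, s_4 = 4, s_5 = 19, s_6 = 1.
Since s_6 = s_3 = 1, the sequence is eventually periodic: after a pre-period of length 2 it cycles with period 3.
For k ≥ 3, s_k depends only on (k - 3) mod 3. (727 - 3) mod 3 = 1, so s_{727} = s_4 = 4.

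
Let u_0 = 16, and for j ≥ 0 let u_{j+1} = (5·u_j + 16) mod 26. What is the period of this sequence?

4

Listing terms: u_0 = 16; u_1 = 18; u_2 = 2; u_3 = 0; u_4 = 16.
Since u_4 = u_0 = 16, the sequence is periodic with period 4.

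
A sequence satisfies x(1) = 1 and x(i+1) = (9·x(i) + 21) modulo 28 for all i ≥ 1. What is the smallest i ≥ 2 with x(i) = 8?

x(1) = 1; x(2) = 2; x(3) = 11; x(4) = 8; x(5) = 9; x(6) = 18; x(7) = 15; x(8) = 16; x(9) = 25; x(10) = 22; x(11) = 23; x(12) = 4; x(13) = 1.
Since x(13) = x(1) = 1, the sequence is periodic with period 12.
The value 8 first appears (with i ≥ 2) at x(4).

4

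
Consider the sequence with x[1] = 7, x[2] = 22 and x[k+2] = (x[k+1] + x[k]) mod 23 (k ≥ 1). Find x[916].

5

We have x[1] = 7, x[2] = 22, x[3] = 6, x[4] = 5, x[5] = 11, x[6] = 16, x[7] = 4, x[8] = 20, x[9] = 1, x[10] = 21, x[11] = 22, x[12] = 20, x[13] = 19, x[14] = 16, x[15] = 12, x[16] = 5, x[17] = 17, x[18] = 22, x[19] = 16, x[20] = 15, x[21] = 8, x[22] = 0, x[23] = 8, x[24] = 8, x[25] = 16, x[26] = 1, x[27] = 17, x[28] = 18, x[29] = 12, x[30] = 7, x[31] = 19, x[32] = 3, x[33] = 22, x[34] = 2, x[35] = 1, x[36] = 3, x[37] = 4, x[38] = 7, x[39] = 11, x[40] = 18, x[41] = 6, x[42] = 1, x[43] = 7, x[44] = 8, x[45] = 15, x[46] = 0, x[47] = 15, x[48] = 15, x[49] = 7, x[50] = 22.
Since (x[49], x[50]) = (x[1], x[2]) = (7, 22) (two consecutive terms determine the rest), the sequence is periodic with period 48.
(916 - 1) mod 48 = 3, so x[916] = x[4] = 5.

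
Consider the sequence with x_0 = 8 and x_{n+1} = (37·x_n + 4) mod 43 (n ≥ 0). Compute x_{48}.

Listing terms: x_0 = 8; x_1 = 42; x_2 = 10; x_3 = 30; x_4 = 39; x_5 = 28; x_6 = 8.
The sequence repeats with period 6.
(48 - 0) mod 6 = 0, so x_{48} = x_0 = 8.

8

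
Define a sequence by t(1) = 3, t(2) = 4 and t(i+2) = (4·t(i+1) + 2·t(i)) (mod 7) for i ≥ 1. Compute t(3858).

Computing terms: t(1) = 3,  t(2) = 4,  t(3) = 1,  t(4) = 5,  t(5) = 1,  t(6) = 0,  t(7) = 2,  t(8) = 1,  t(9) = 1,  t(10) = 6,  t(11) = 5,  t(12) = 4,  t(13) = 5,  t(14) = 0,  t(15) = 3,  t(16) = 5,  t(17) = 5,  t(18) = 2,  t(19) = 4,  t(20) = 6,  t(21) = 4,  t(22) = 0,  t(23) = 1,  t(24) = 4,  t(25) = 4,  t(26) = 3,  t(27) = 6,  t(28) = 2,  t(29) = 6,  t(30) = 0,  t(31) = 5,  t(32) = 6,  t(33) = 6,  t(34) = 1,  t(35) = 2,  t(36) = 3,  t(37) = 2,  t(38) = 0,  t(39) = 4,  t(40) = 2,  t(41) = 2,  t(42) = 5,  t(43) = 3,  t(44) = 1,  t(45) = 3,  t(46) = 0,  t(47) = 6,  t(48) = 3,  t(49) = 3,  t(50) = 4.
The sequence repeats with period 48.
(3858 - 1) mod 48 = 17, so t(3858) = t(18) = 2.

2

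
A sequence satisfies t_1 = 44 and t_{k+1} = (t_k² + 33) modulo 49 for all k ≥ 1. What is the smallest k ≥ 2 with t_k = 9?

2

We have t_1 = 44,  t_2 = 9,  t_3 = 16,  t_4 = 44.
The sequence repeats with period 3.
The value 9 first appears (with k ≥ 2) at t_2.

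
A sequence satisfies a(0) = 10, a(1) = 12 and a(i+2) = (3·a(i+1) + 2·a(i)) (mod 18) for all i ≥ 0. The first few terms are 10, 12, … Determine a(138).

8

a(0) = 10, a(1) = 12, a(2) = 2, a(3) = 12, a(4) = 4, a(5) = 0, a(6) = 8, a(7) = 6, a(8) = 16, a(9) = 6, a(10) = 14, a(11) = 0, a(12) = 10, a(13) = 12.
Since (a(12), a(13)) = (a(0), a(1)) = (10, 12) (two consecutive terms determine the rest), the sequence is periodic with period 12.
(138 - 0) mod 12 = 6, so a(138) = a(6) = 8.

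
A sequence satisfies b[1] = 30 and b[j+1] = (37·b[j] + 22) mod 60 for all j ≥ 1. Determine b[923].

Listing terms: b[1] = 30; b[2] = 52; b[3] = 26; b[4] = 24; b[5] = 10; b[6] = 32; b[7] = 6; b[8] = 4; b[9] = 50; b[10] = 12; b[11] = 46; b[12] = 44; b[13] = 30.
The sequence repeats with period 12.
(923 - 1) mod 12 = 10, so b[923] = b[11] = 46.

46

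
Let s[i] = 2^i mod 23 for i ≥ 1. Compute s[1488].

8

s[1] = 2, s[2] = 4, s[3] = 8, s[4] = 16, s[5] = 9, s[6] = 18, s[7] = 13, s[8] = 3, s[9] = 6, s[10] = 12, s[11] = 1, s[12] = 2.
The sequence repeats with period 11.
So s[1488] = s[1 + ((1488-1) mod 11)] = s[3] = 8.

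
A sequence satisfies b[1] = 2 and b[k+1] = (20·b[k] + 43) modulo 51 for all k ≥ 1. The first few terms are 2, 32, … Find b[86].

Listing terms: b[1] = 2; b[2] = 32; b[3] = 20; b[4] = 35; b[5] = 29; b[6] = 11; b[7] = 8; b[8] = 50; b[9] = 23; b[10] = 44; b[11] = 5; b[12] = 41; b[13] = 47; b[14] = 14; b[15] = 17; b[16] = 26; b[17] = 2.
The sequence repeats with period 16.
(86 - 1) mod 16 = 5, so b[86] = b[6] = 11.

11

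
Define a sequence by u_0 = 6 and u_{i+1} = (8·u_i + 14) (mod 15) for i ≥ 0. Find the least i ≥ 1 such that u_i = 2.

1

Listing terms: u_0 = 6,  u_1 = 2,  u_2 = 0,  u_3 = 14,  u_4 = 6.
Since u_4 = u_0 = 6, the sequence is periodic with period 4.
The value 2 first appears (with i ≥ 1) at u_1.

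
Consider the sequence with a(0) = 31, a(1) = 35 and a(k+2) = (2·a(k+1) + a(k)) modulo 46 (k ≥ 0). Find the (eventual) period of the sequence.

Computing terms: a(0) = 31; a(1) = 35; a(2) = 9; a(3) = 7; a(4) = 23; a(5) = 7; a(6) = 37; a(7) = 35; a(8) = 15; a(9) = 19; a(10) = 7; a(11) = 33; a(12) = 27; a(13) = 41; a(14) = 17; a(15) = 29; a(16) = 29; a(17) = 41; a(18) = 19; a(19) = 33; a(20) = 39; a(21) = 19; a(22) = 31; a(23) = 35.
Since (a(22), a(23)) = (a(0), a(1)) = (31, 35) (two consecutive terms determine the rest), the sequence is periodic with period 22.

22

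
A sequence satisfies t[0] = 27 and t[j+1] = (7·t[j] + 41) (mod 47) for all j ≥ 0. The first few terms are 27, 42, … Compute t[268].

Computing terms: t[0] = 27, t[1] = 42, t[2] = 6, t[3] = 36, t[4] = 11, t[5] = 24, t[6] = 21, t[7] = 0, t[8] = 41, t[9] = 46, t[10] = 34, t[11] = 44, t[12] = 20, t[13] = 40, t[14] = 39, t[15] = 32, t[16] = 30, t[17] = 16, t[18] = 12, t[19] = 31, t[20] = 23, t[21] = 14, t[22] = 45, t[23] = 27.
The sequence repeats with period 23.
(268 - 0) mod 23 = 15, so t[268] = t[15] = 32.

32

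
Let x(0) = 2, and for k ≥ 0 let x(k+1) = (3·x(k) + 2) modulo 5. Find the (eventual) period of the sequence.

Listing terms: x(0) = 2,  x(1) = 3,  x(2) = 1,  x(3) = 0,  x(4) = 2.
Since x(4) = x(0) = 2, the sequence is periodic with period 4.

4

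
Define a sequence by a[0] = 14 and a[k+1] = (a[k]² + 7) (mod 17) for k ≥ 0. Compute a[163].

We have a[0] = 14; a[1] = 16; a[2] = 8; a[3] = 3; a[4] = 16.
Since a[4] = a[1] = 16, the sequence is eventually periodic: after a pre-period of length 1 it cycles with period 3.
For k ≥ 1, a[k] depends only on (k - 1) mod 3. (163 - 1) mod 3 = 0, so a[163] = a[1] = 16.

16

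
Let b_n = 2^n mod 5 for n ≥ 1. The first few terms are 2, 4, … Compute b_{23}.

3

Computing terms: b_1 = 2; b_2 = 4; b_3 = 3; b_4 = 1; b_5 = 2.
Since b_5 = b_1 = 2, the sequence is periodic with period 4.
(23 - 1) mod 4 = 2, so b_{23} = b_3 = 3.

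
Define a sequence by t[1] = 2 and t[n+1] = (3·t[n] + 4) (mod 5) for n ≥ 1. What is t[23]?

4

Listing terms: t[1] = 2, t[2] = 0, t[3] = 4, t[4] = 1, t[5] = 2.
Since t[5] = t[1] = 2, the sequence is periodic with period 4.
So t[23] = t[1 + ((23-1) mod 4)] = t[3] = 4.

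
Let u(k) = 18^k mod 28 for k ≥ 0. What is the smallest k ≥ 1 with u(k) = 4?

4

Listing terms: u(0) = 1; u(1) = 18; u(2) = 16; u(3) = 8; u(4) = 4; u(5) = 16.
Since u(5) = u(2) = 16, the sequence is eventually periodic: after a pre-period of length 2 it cycles with period 3.
The value 4 first appears (with k ≥ 1) at u(4).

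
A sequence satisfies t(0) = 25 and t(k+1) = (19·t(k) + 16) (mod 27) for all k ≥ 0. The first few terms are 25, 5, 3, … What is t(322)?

Computing terms: t(0) = 25; t(1) = 5; t(2) = 3; t(3) = 19; t(4) = 26; t(5) = 24; t(6) = 13; t(7) = 20; t(8) = 18; t(9) = 7; t(10) = 14; t(11) = 12; t(12) = 1; t(13) = 8; t(14) = 6; t(15) = 22; t(16) = 2; t(17) = 0; t(18) = 16; t(19) = 23; t(20) = 21; t(21) = 10; t(22) = 17; t(23) = 15; t(24) = 4; t(25) = 11; t(26) = 9; t(27) = 25.
Since t(27) = t(0) = 25, the sequence is periodic with period 27.
So t(322) = t(0 + ((322-0) mod 27)) = t(25) = 11.

11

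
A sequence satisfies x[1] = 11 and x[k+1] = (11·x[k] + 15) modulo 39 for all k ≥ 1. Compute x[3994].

x[1] = 11; x[2] = 19; x[3] = 29; x[4] = 22; x[5] = 23; x[6] = 34; x[7] = 38; x[8] = 4; x[9] = 20; x[10] = 1; x[11] = 26; x[12] = 28; x[13] = 11.
Since x[13] = x[1] = 11, the sequence is periodic with period 12.
So x[3994] = x[1 + ((3994-1) mod 12)] = x[10] = 1.

1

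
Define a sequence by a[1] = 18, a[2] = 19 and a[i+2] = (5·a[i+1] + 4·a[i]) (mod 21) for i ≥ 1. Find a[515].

We have a[1] = 18; a[2] = 19; a[3] = 20; a[4] = 8; a[5] = 15; a[6] = 2; a[7] = 7; a[8] = 1; a[9] = 12; a[10] = 1; a[11] = 11; a[12] = 17; a[13] = 3; a[14] = 20; a[15] = 7; a[16] = 10; a[17] = 15; a[18] = 10; a[19] = 5; a[20] = 2; a[21] = 9; a[22] = 11; a[23] = 7; a[24] = 16; a[25] = 3; a[26] = 16; a[27] = 8; a[28] = 20; a[29] = 6; a[30] = 5; a[31] = 7; a[32] = 13; a[33] = 9; a[34] = 13; a[35] = 17; a[36] = 11; a[37] = 18; a[38] = 8; a[39] = 7; a[40] = 4; a[41] = 6; a[42] = 4; a[43] = 2; a[44] = 5; a[45] = 12; a[46] = 17; a[47] = 7; a[48] = 19; a[49] = 18; a[50] = 19.
The sequence repeats with period 48.
So a[515] = a[1 + ((515-1) mod 48)] = a[35] = 17.

17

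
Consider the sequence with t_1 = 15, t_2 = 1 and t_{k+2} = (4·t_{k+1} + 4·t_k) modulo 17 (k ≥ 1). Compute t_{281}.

We have t_1 = 15, t_2 = 1, t_3 = 13, t_4 = 5, t_5 = 4, t_6 = 2, t_7 = 7, t_8 = 2, t_9 = 2, t_{10} = 16, t_{11} = 4, t_{12} = 12, t_{13} = 13, t_{14} = 15, t_{15} = 10, t_{16} = 15, t_{17} = 15, t_{18} = 1.
Since (t_{17}, t_{18}) = (t_1, t_2) = (15, 1) (two consecutive terms determine the rest), the sequence is periodic with period 16.
(281 - 1) mod 16 = 8, so t_{281} = t_9 = 2.

2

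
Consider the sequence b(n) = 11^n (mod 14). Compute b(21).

Listing terms: b(1) = 11; b(2) = 9; b(3) = 1; b(4) = 11.
Since b(4) = b(1) = 11, the sequence is periodic with period 3.
(21 - 1) mod 3 = 2, so b(21) = b(3) = 1.

1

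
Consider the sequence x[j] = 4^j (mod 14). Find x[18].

Computing terms: x[1] = 4, x[2] = 2, x[3] = 8, x[4] = 4.
Since x[4] = x[1] = 4, the sequence is periodic with period 3.
(18 - 1) mod 3 = 2, so x[18] = x[3] = 8.

8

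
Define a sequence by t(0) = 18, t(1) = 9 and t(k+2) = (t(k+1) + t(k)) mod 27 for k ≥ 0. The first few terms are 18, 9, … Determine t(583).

18

We have t(0) = 18; t(1) = 9; t(2) = 0; t(3) = 9; t(4) = 9; t(5) = 18; t(6) = 0; t(7) = 18; t(8) = 18; t(9) = 9.
Since (t(8), t(9)) = (t(0), t(1)) = (18, 9) (two consecutive terms determine the rest), the sequence is periodic with period 8.
So t(583) = t(0 + ((583-0) mod 8)) = t(7) = 18.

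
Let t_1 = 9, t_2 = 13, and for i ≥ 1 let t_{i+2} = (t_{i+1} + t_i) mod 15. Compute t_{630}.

11

We have t_1 = 9,  t_2 = 13,  t_3 = 7,  t_4 = 5,  t_5 = 12,  t_6 = 2,  t_7 = 14,  t_8 = 1,  t_9 = 0,  t_{10} = 1,  t_{11} = 1,  t_{12} = 2,  t_{13} = 3,  t_{14} = 5,  t_{15} = 8,  t_{16} = 13,  t_{17} = 6,  t_{18} = 4,  t_{19} = 10,  t_{20} = 14,  t_{21} = 9,  t_{22} = 8,  t_{23} = 2,  t_{24} = 10,  t_{25} = 12,  t_{26} = 7,  t_{27} = 4,  t_{28} = 11,  t_{29} = 0,  t_{30} = 11,  t_{31} = 11,  t_{32} = 7,  t_{33} = 3,  t_{34} = 10,  t_{35} = 13,  t_{36} = 8,  t_{37} = 6,  t_{38} = 14,  t_{39} = 5,  t_{40} = 4,  t_{41} = 9,  t_{42} = 13.
Since (t_{41}, t_{42}) = (t_1, t_2) = (9, 13) (two consecutive terms determine the rest), the sequence is periodic with period 40.
So t_{630} = t_{1 + ((630-1) mod 40)} = t_{30} = 11.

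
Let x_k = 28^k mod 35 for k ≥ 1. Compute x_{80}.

21

Computing terms: x_1 = 28; x_2 = 14; x_3 = 7; x_4 = 21; x_5 = 28.
The sequence repeats with period 4.
So x_{80} = x_{1 + ((80-1) mod 4)} = x_4 = 21.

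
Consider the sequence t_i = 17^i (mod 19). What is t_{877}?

16

We have t_0 = 1; t_1 = 17; t_2 = 4; t_3 = 11; t_4 = 16; t_5 = 6; t_6 = 7; t_7 = 5; t_8 = 9; t_9 = 1.
Since t_9 = t_0 = 1, the sequence is periodic with period 9.
(877 - 0) mod 9 = 4, so t_{877} = t_4 = 16.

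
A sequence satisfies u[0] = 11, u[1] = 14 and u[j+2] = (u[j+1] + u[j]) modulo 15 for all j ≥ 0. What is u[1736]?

8

Listing terms: u[0] = 11; u[1] = 14; u[2] = 10; u[3] = 9; u[4] = 4; u[5] = 13; u[6] = 2; u[7] = 0; u[8] = 2; u[9] = 2; u[10] = 4; u[11] = 6; u[12] = 10; u[13] = 1; u[14] = 11; u[15] = 12; u[16] = 8; u[17] = 5; u[18] = 13; u[19] = 3; u[20] = 1; u[21] = 4; u[22] = 5; u[23] = 9; u[24] = 14; u[25] = 8; u[26] = 7; u[27] = 0; u[28] = 7; u[29] = 7; u[30] = 14; u[31] = 6; u[32] = 5; u[33] = 11; u[34] = 1; u[35] = 12; u[36] = 13; u[37] = 10; u[38] = 8; u[39] = 3; u[40] = 11; u[41] = 14.
Since (u[40], u[41]) = (u[0], u[1]) = (11, 14) (two consecutive terms determine the rest), the sequence is periodic with period 40.
So u[1736] = u[0 + ((1736-0) mod 40)] = u[16] = 8.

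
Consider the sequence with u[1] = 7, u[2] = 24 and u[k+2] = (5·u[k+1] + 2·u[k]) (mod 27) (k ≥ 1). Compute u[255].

26

We have u[1] = 7; u[2] = 24; u[3] = 26; u[4] = 16; u[5] = 24; u[6] = 17; u[7] = 25; u[8] = 24; u[9] = 8; u[10] = 7; u[11] = 24.
The sequence repeats with period 9.
(255 - 1) mod 9 = 2, so u[255] = u[3] = 26.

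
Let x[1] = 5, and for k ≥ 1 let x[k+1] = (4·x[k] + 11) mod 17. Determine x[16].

x[1] = 5, x[2] = 14, x[3] = 16, x[4] = 7, x[5] = 5.
Since x[5] = x[1] = 5, the sequence is periodic with period 4.
So x[16] = x[1 + ((16-1) mod 4)] = x[4] = 7.

7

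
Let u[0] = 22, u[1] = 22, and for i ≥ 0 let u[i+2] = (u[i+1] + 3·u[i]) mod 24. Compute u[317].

We have u[0] = 22, u[1] = 22, u[2] = 16, u[3] = 10, u[4] = 10, u[5] = 16, u[6] = 22, u[7] = 22.
Since (u[6], u[7]) = (u[0], u[1]) = (22, 22) (two consecutive terms determine the rest), the sequence is periodic with period 6.
So u[317] = u[0 + ((317-0) mod 6)] = u[5] = 16.

16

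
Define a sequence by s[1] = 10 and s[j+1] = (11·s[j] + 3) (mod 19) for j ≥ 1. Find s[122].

18

s[1] = 10, s[2] = 18, s[3] = 11, s[4] = 10.
The sequence repeats with period 3.
So s[122] = s[1 + ((122-1) mod 3)] = s[2] = 18.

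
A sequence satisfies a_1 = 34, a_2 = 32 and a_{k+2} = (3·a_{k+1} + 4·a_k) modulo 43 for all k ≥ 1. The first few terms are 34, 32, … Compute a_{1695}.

Computing terms: a_1 = 34,  a_2 = 32,  a_3 = 17,  a_4 = 7,  a_5 = 3,  a_6 = 37,  a_7 = 37,  a_8 = 1,  a_9 = 22,  a_{10} = 27,  a_{11} = 40,  a_{12} = 13,  a_{13} = 27,  a_{14} = 4,  a_{15} = 34,  a_{16} = 32.
Since (a_{15}, a_{16}) = (a_1, a_2) = (34, 32) (two consecutive terms determine the rest), the sequence is periodic with period 14.
(1695 - 1) mod 14 = 0, so a_{1695} = a_1 = 34.

34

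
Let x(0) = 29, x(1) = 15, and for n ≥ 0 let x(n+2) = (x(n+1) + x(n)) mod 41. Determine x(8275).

Computing terms: x(0) = 29, x(1) = 15, x(2) = 3, x(3) = 18, x(4) = 21, x(5) = 39, x(6) = 19, x(7) = 17, x(8) = 36, x(9) = 12, x(10) = 7, x(11) = 19, x(12) = 26, x(13) = 4, x(14) = 30, x(15) = 34, x(16) = 23, x(17) = 16, x(18) = 39, x(19) = 14, x(20) = 12, x(21) = 26, x(22) = 38, x(23) = 23, x(24) = 20, x(25) = 2, x(26) = 22, x(27) = 24, x(28) = 5, x(29) = 29, x(30) = 34, x(31) = 22, x(32) = 15, x(33) = 37, x(34) = 11, x(35) = 7, x(36) = 18, x(37) = 25, x(38) = 2, x(39) = 27, x(40) = 29, x(41) = 15.
The sequence repeats with period 40.
So x(8275) = x(0 + ((8275-0) mod 40)) = x(35) = 7.

7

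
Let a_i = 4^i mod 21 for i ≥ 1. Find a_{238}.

Listing terms: a_1 = 4,  a_2 = 16,  a_3 = 1,  a_4 = 4.
The sequence repeats with period 3.
So a_{238} = a_{1 + ((238-1) mod 3)} = a_1 = 4.

4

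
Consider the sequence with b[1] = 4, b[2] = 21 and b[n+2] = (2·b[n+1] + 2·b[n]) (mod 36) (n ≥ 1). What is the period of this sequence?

9

We have b[1] = 4; b[2] = 21; b[3] = 14; b[4] = 34; b[5] = 24; b[6] = 8; b[7] = 28; b[8] = 0; b[9] = 20; b[10] = 4; b[11] = 12; b[12] = 32; b[13] = 16; b[14] = 24; b[15] = 8.
Since (b[14], b[15]) = (b[5], b[6]) = (24, 8) (two consecutive terms determine the rest), the sequence is eventually periodic: after a pre-period of length 4 it cycles with period 9.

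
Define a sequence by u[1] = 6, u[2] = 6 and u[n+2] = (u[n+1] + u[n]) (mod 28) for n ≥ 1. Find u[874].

Listing terms: u[1] = 6, u[2] = 6, u[3] = 12, u[4] = 18, u[5] = 2, u[6] = 20, u[7] = 22, u[8] = 14, u[9] = 8, u[10] = 22, u[11] = 2, u[12] = 24, u[13] = 26, u[14] = 22, u[15] = 20, u[16] = 14, u[17] = 6, u[18] = 20, u[19] = 26, u[20] = 18, u[21] = 16, u[22] = 6, u[23] = 22, u[24] = 0, u[25] = 22, u[26] = 22, u[27] = 16, u[28] = 10, u[29] = 26, u[30] = 8, u[31] = 6, u[32] = 14, u[33] = 20, u[34] = 6, u[35] = 26, u[36] = 4, u[37] = 2, u[38] = 6, u[39] = 8, u[40] = 14, u[41] = 22, u[42] = 8, u[43] = 2, u[44] = 10, u[45] = 12, u[46] = 22, u[47] = 6, u[48] = 0, u[49] = 6, u[50] = 6.
Since (u[49], u[50]) = (u[1], u[2]) = (6, 6) (two consecutive terms determine the rest), the sequence is periodic with period 48.
(874 - 1) mod 48 = 9, so u[874] = u[10] = 22.

22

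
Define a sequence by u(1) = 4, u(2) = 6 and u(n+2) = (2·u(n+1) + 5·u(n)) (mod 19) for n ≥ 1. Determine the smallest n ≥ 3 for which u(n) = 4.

We have u(1) = 4, u(2) = 6, u(3) = 13, u(4) = 18, u(5) = 6, u(6) = 7, u(7) = 6, u(8) = 9, u(9) = 10, u(10) = 8, u(11) = 9, u(12) = 1, u(13) = 9, u(14) = 4, u(15) = 15, u(16) = 12, u(17) = 4, u(18) = 11, u(19) = 4, u(20) = 6.
Since (u(19), u(20)) = (u(1), u(2)) = (4, 6) (two consecutive terms determine the rest), the sequence is periodic with period 18.
The value 4 first appears (with n ≥ 3) at u(14).

14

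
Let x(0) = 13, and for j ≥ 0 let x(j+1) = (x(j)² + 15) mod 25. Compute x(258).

21

x(0) = 13,  x(1) = 9,  x(2) = 21,  x(3) = 6,  x(4) = 1,  x(5) = 16,  x(6) = 21.
Since x(6) = x(2) = 21, the sequence is eventually periodic: after a pre-period of length 2 it cycles with period 4.
For j ≥ 2, x(j) depends only on (j - 2) mod 4. (258 - 2) mod 4 = 0, so x(258) = x(2) = 21.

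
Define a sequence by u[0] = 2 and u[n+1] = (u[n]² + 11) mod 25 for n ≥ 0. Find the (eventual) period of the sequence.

3

u[0] = 2,  u[1] = 15,  u[2] = 11,  u[3] = 7,  u[4] = 10,  u[5] = 11.
Since u[5] = u[2] = 11, the sequence is eventually periodic: after a pre-period of length 2 it cycles with period 3.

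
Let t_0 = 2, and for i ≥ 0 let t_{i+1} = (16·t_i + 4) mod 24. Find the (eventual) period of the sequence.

t_0 = 2,  t_1 = 12,  t_2 = 4,  t_3 = 20,  t_4 = 12.
Since t_4 = t_1 = 12, the sequence is eventually periodic: after a pre-period of length 1 it cycles with period 3.

3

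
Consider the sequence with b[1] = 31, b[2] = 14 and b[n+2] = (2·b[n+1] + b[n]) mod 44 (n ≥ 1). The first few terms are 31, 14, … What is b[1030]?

6

We have b[1] = 31,  b[2] = 14,  b[3] = 15,  b[4] = 0,  b[5] = 15,  b[6] = 30,  b[7] = 31,  b[8] = 4,  b[9] = 39,  b[10] = 38,  b[11] = 27,  b[12] = 4,  b[13] = 35,  b[14] = 30,  b[15] = 7,  b[16] = 0,  b[17] = 7,  b[18] = 14,  b[19] = 35,  b[20] = 40,  b[21] = 27,  b[22] = 6,  b[23] = 39,  b[24] = 40,  b[25] = 31,  b[26] = 14.
Since (b[25], b[26]) = (b[1], b[2]) = (31, 14) (two consecutive terms determine the rest), the sequence is periodic with period 24.
So b[1030] = b[1 + ((1030-1) mod 24)] = b[22] = 6.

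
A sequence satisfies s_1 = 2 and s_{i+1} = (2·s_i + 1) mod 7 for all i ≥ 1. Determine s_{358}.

2

s_1 = 2, s_2 = 5, s_3 = 4, s_4 = 2.
The sequence repeats with period 3.
So s_{358} = s_{1 + ((358-1) mod 3)} = s_1 = 2.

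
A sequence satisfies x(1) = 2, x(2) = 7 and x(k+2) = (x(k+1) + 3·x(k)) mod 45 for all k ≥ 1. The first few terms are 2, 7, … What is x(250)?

Listing terms: x(1) = 2,  x(2) = 7,  x(3) = 13,  x(4) = 34,  x(5) = 28,  x(6) = 40,  x(7) = 34,  x(8) = 19,  x(9) = 31,  x(10) = 43,  x(11) = 1,  x(12) = 40,  x(13) = 43,  x(14) = 28,  x(15) = 22,  x(16) = 16,  x(17) = 37,  x(18) = 40,  x(19) = 16,  x(20) = 1,  x(21) = 4,  x(22) = 7,  x(23) = 19,  x(24) = 40,  x(25) = 7,  x(26) = 37,  x(27) = 13,  x(28) = 34.
Since (x(27), x(28)) = (x(3), x(4)) = (13, 34) (two consecutive terms determine the rest), the sequence is eventually periodic: after a pre-period of length 2 it cycles with period 24.
For k ≥ 3, x(k) depends only on (k - 3) mod 24. (250 - 3) mod 24 = 7, so x(250) = x(10) = 43.

43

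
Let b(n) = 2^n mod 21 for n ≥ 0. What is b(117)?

Listing terms: b(0) = 1; b(1) = 2; b(2) = 4; b(3) = 8; b(4) = 16; b(5) = 11; b(6) = 1.
Since b(6) = b(0) = 1, the sequence is periodic with period 6.
(117 - 0) mod 6 = 3, so b(117) = b(3) = 8.

8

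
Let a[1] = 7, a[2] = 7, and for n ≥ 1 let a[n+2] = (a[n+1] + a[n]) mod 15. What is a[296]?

9

a[1] = 7; a[2] = 7; a[3] = 14; a[4] = 6; a[5] = 5; a[6] = 11; a[7] = 1; a[8] = 12; a[9] = 13; a[10] = 10; a[11] = 8; a[12] = 3; a[13] = 11; a[14] = 14; a[15] = 10; a[16] = 9; a[17] = 4; a[18] = 13; a[19] = 2; a[20] = 0; a[21] = 2; a[22] = 2; a[23] = 4; a[24] = 6; a[25] = 10; a[26] = 1; a[27] = 11; a[28] = 12; a[29] = 8; a[30] = 5; a[31] = 13; a[32] = 3; a[33] = 1; a[34] = 4; a[35] = 5; a[36] = 9; a[37] = 14; a[38] = 8; a[39] = 7; a[40] = 0; a[41] = 7; a[42] = 7.
The sequence repeats with period 40.
(296 - 1) mod 40 = 15, so a[296] = a[16] = 9.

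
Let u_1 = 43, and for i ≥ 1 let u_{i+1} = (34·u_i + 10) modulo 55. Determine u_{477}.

We have u_1 = 43,  u_2 = 42,  u_3 = 8,  u_4 = 7,  u_5 = 28,  u_6 = 27,  u_7 = 48,  u_8 = 47,  u_9 = 13,  u_{10} = 12,  u_{11} = 33,  u_{12} = 32,  u_{13} = 53,  u_{14} = 52,  u_{15} = 18,  u_{16} = 17,  u_{17} = 38,  u_{18} = 37,  u_{19} = 3,  u_{20} = 2,  u_{21} = 23,  u_{22} = 22,  u_{23} = 43.
The sequence repeats with period 22.
(477 - 1) mod 22 = 14, so u_{477} = u_{15} = 18.

18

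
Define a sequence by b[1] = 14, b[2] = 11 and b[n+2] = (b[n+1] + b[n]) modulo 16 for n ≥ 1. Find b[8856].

13

Computing terms: b[1] = 14, b[2] = 11, b[3] = 9, b[4] = 4, b[5] = 13, b[6] = 1, b[7] = 14, b[8] = 15, b[9] = 13, b[10] = 12, b[11] = 9, b[12] = 5, b[13] = 14, b[14] = 3, b[15] = 1, b[16] = 4, b[17] = 5, b[18] = 9, b[19] = 14, b[20] = 7, b[21] = 5, b[22] = 12, b[23] = 1, b[24] = 13, b[25] = 14, b[26] = 11.
Since (b[25], b[26]) = (b[1], b[2]) = (14, 11) (two consecutive terms determine the rest), the sequence is periodic with period 24.
So b[8856] = b[1 + ((8856-1) mod 24)] = b[24] = 13.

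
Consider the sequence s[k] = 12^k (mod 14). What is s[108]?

Listing terms: s[0] = 1; s[1] = 12; s[2] = 4; s[3] = 6; s[4] = 2; s[5] = 10; s[6] = 8; s[7] = 12.
Since s[7] = s[1] = 12, the sequence is eventually periodic: after a pre-period of length 1 it cycles with period 6.
For k ≥ 1, s[k] depends only on (k - 1) mod 6. (108 - 1) mod 6 = 5, so s[108] = s[6] = 8.

8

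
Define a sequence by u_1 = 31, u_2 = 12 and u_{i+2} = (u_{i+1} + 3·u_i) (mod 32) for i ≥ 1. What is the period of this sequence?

We have u_1 = 31, u_2 = 12, u_3 = 9, u_4 = 13, u_5 = 8, u_6 = 15, u_7 = 7, u_8 = 20, u_9 = 9, u_{10} = 5, u_{11} = 0, u_{12} = 15, u_{13} = 15, u_{14} = 28, u_{15} = 9, u_{16} = 29, u_{17} = 24, u_{18} = 15, u_{19} = 23, u_{20} = 4, u_{21} = 9, u_{22} = 21, u_{23} = 16, u_{24} = 15, u_{25} = 31, u_{26} = 12.
The sequence repeats with period 24.

24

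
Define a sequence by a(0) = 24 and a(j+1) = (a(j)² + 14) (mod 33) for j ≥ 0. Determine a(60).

a(0) = 24, a(1) = 29, a(2) = 30, a(3) = 23, a(4) = 15, a(5) = 8, a(6) = 12, a(7) = 26, a(8) = 30.
Since a(8) = a(2) = 30, the sequence is eventually periodic: after a pre-period of length 2 it cycles with period 6.
For j ≥ 2, a(j) depends only on (j - 2) mod 6. (60 - 2) mod 6 = 4, so a(60) = a(6) = 12.

12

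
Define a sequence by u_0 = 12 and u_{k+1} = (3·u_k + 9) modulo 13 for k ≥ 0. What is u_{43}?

6

We have u_0 = 12,  u_1 = 6,  u_2 = 1,  u_3 = 12.
Since u_3 = u_0 = 12, the sequence is periodic with period 3.
(43 - 0) mod 3 = 1, so u_{43} = u_1 = 6.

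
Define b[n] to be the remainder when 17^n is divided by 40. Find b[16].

1

We have b[0] = 1,  b[1] = 17,  b[2] = 9,  b[3] = 33,  b[4] = 1.
The sequence repeats with period 4.
(16 - 0) mod 4 = 0, so b[16] = b[0] = 1.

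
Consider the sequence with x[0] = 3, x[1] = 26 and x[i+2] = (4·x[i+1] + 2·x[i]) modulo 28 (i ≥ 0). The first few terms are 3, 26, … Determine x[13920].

24

Listing terms: x[0] = 3, x[1] = 26, x[2] = 26, x[3] = 16, x[4] = 4, x[5] = 20, x[6] = 4, x[7] = 0, x[8] = 8, x[9] = 4, x[10] = 4, x[11] = 24, x[12] = 20, x[13] = 16, x[14] = 20, x[15] = 0, x[16] = 12, x[17] = 20, x[18] = 20, x[19] = 8, x[20] = 16, x[21] = 24, x[22] = 16, x[23] = 0, x[24] = 4, x[25] = 16, x[26] = 16, x[27] = 12, x[28] = 24, x[29] = 8, x[30] = 24, x[31] = 0, x[32] = 20, x[33] = 24, x[34] = 24, x[35] = 4, x[36] = 8, x[37] = 12, x[38] = 8, x[39] = 0, x[40] = 16, x[41] = 8, x[42] = 8, x[43] = 20, x[44] = 12, x[45] = 4, x[46] = 12, x[47] = 0, x[48] = 24, x[49] = 12, x[50] = 12, x[51] = 16, x[52] = 4.
Since (x[51], x[52]) = (x[3], x[4]) = (16, 4) (two consecutive terms determine the rest), the sequence is eventually periodic: after a pre-period of length 3 it cycles with period 48.
For i ≥ 3, x[i] depends only on (i - 3) mod 48. (13920 - 3) mod 48 = 45, so x[13920] = x[48] = 24.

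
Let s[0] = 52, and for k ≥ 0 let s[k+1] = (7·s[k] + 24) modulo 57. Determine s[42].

52

Listing terms: s[0] = 52,  s[1] = 46,  s[2] = 4,  s[3] = 52.
The sequence repeats with period 3.
(42 - 0) mod 3 = 0, so s[42] = s[0] = 52.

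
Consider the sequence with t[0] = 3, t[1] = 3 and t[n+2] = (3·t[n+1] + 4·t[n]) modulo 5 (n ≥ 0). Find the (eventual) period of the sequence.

t[0] = 3; t[1] = 3; t[2] = 1; t[3] = 0; t[4] = 4; t[5] = 2; t[6] = 2; t[7] = 4; t[8] = 0; t[9] = 1; t[10] = 3; t[11] = 3.
Since (t[10], t[11]) = (t[0], t[1]) = (3, 3) (two consecutive terms determine the rest), the sequence is periodic with period 10.

10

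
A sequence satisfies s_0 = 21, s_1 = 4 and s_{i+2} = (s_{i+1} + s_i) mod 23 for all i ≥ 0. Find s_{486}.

22

s_0 = 21, s_1 = 4, s_2 = 2, s_3 = 6, s_4 = 8, s_5 = 14, s_6 = 22, s_7 = 13, s_8 = 12, s_9 = 2, s_{10} = 14, s_{11} = 16, s_{12} = 7, s_{13} = 0, s_{14} = 7, s_{15} = 7, s_{16} = 14, s_{17} = 21, s_{18} = 12, s_{19} = 10, s_{20} = 22, s_{21} = 9, s_{22} = 8, s_{23} = 17, s_{24} = 2, s_{25} = 19, s_{26} = 21, s_{27} = 17, s_{28} = 15, s_{29} = 9, s_{30} = 1, s_{31} = 10, s_{32} = 11, s_{33} = 21, s_{34} = 9, s_{35} = 7, s_{36} = 16, s_{37} = 0, s_{38} = 16, s_{39} = 16, s_{40} = 9, s_{41} = 2, s_{42} = 11, s_{43} = 13, s_{44} = 1, s_{45} = 14, s_{46} = 15, s_{47} = 6, s_{48} = 21, s_{49} = 4.
The sequence repeats with period 48.
(486 - 0) mod 48 = 6, so s_{486} = s_6 = 22.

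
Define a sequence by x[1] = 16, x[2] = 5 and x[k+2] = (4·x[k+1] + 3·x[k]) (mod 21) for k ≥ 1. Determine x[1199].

We have x[1] = 16; x[2] = 5; x[3] = 5; x[4] = 14; x[5] = 8; x[6] = 11; x[7] = 5; x[8] = 11; x[9] = 17; x[10] = 17; x[11] = 14; x[12] = 2; x[13] = 8; x[14] = 17; x[15] = 8; x[16] = 20; x[17] = 20; x[18] = 14; x[19] = 11; x[20] = 2; x[21] = 20; x[22] = 2; x[23] = 5; x[24] = 5.
Since (x[23], x[24]) = (x[2], x[3]) = (5, 5) (two consecutive terms determine the rest), the sequence is eventually periodic: after a pre-period of length 1 it cycles with period 21.
For k ≥ 2, x[k] depends only on (k - 2) mod 21. (1199 - 2) mod 21 = 0, so x[1199] = x[2] = 5.

5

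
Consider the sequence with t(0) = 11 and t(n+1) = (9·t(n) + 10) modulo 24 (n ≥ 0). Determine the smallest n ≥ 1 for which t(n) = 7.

Listing terms: t(0) = 11, t(1) = 13, t(2) = 7, t(3) = 1, t(4) = 19, t(5) = 13.
Since t(5) = t(1) = 13, the sequence is eventually periodic: after a pre-period of length 1 it cycles with period 4.
The value 7 first appears (with n ≥ 1) at t(2).

2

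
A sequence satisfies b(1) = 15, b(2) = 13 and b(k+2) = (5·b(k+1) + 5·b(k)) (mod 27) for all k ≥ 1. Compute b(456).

b(1) = 15,  b(2) = 13,  b(3) = 5,  b(4) = 9,  b(5) = 16,  b(6) = 17,  b(7) = 3,  b(8) = 19,  b(9) = 2,  b(10) = 24,  b(11) = 22,  b(12) = 14,  b(13) = 18,  b(14) = 25,  b(15) = 26,  b(16) = 12,  b(17) = 1,  b(18) = 11,  b(19) = 6,  b(20) = 4,  b(21) = 23,  b(22) = 0,  b(23) = 7,  b(24) = 8,  b(25) = 21,  b(26) = 10,  b(27) = 20,  b(28) = 15,  b(29) = 13.
The sequence repeats with period 27.
(456 - 1) mod 27 = 23, so b(456) = b(24) = 8.

8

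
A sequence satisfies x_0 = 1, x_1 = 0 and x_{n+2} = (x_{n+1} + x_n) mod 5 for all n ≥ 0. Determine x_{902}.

Listing terms: x_0 = 1, x_1 = 0, x_2 = 1, x_3 = 1, x_4 = 2, x_5 = 3, x_6 = 0, x_7 = 3, x_8 = 3, x_9 = 1, x_{10} = 4, x_{11} = 0, x_{12} = 4, x_{13} = 4, x_{14} = 3, x_{15} = 2, x_{16} = 0, x_{17} = 2, x_{18} = 2, x_{19} = 4, x_{20} = 1, x_{21} = 0.
Since (x_{20}, x_{21}) = (x_0, x_1) = (1, 0) (two consecutive terms determine the rest), the sequence is periodic with period 20.
So x_{902} = x_{0 + ((902-0) mod 20)} = x_2 = 1.

1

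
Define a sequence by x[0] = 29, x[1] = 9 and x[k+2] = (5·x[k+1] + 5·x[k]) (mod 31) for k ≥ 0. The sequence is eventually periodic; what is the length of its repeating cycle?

x[0] = 29; x[1] = 9; x[2] = 4; x[3] = 3; x[4] = 4; x[5] = 4; x[6] = 9; x[7] = 3; x[8] = 29; x[9] = 5; x[10] = 15; x[11] = 7; x[12] = 17; x[13] = 27; x[14] = 3; x[15] = 26; x[16] = 21; x[17] = 18; x[18] = 9; x[19] = 11; x[20] = 7; x[21] = 28; x[22] = 20; x[23] = 23; x[24] = 29; x[25] = 12; x[26] = 19; x[27] = 0; x[28] = 2; x[29] = 10; x[30] = 29; x[31] = 9.
The sequence repeats with period 30.

30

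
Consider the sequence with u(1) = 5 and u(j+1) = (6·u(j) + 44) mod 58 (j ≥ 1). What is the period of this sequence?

Computing terms: u(1) = 5, u(2) = 16, u(3) = 24, u(4) = 14, u(5) = 12, u(6) = 0, u(7) = 44, u(8) = 18, u(9) = 36, u(10) = 28, u(11) = 38, u(12) = 40, u(13) = 52, u(14) = 8, u(15) = 34, u(16) = 16.
Since u(16) = u(2) = 16, the sequence is eventually periodic: after a pre-period of length 1 it cycles with period 14.

14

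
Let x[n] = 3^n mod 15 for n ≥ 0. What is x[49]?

3

x[0] = 1; x[1] = 3; x[2] = 9; x[3] = 12; x[4] = 6; x[5] = 3.
Since x[5] = x[1] = 3, the sequence is eventually periodic: after a pre-period of length 1 it cycles with period 4.
For n ≥ 1, x[n] depends only on (n - 1) mod 4. (49 - 1) mod 4 = 0, so x[49] = x[1] = 3.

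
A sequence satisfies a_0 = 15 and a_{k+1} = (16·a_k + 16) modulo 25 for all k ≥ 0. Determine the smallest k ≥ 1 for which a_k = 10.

We have a_0 = 15; a_1 = 6; a_2 = 12; a_3 = 8; a_4 = 19; a_5 = 20; a_6 = 11; a_7 = 17; a_8 = 13; a_9 = 24; a_{10} = 0; a_{11} = 16; a_{12} = 22; a_{13} = 18; a_{14} = 4; a_{15} = 5; a_{16} = 21; a_{17} = 2; a_{18} = 23; a_{19} = 9; a_{20} = 10; a_{21} = 1; a_{22} = 7; a_{23} = 3; a_{24} = 14; a_{25} = 15.
Since a_{25} = a_0 = 15, the sequence is periodic with period 25.
The value 10 first appears (with k ≥ 1) at a_{20}.

20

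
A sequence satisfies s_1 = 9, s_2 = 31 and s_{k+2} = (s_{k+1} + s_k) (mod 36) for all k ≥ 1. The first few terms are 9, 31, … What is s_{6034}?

19

Computing terms: s_1 = 9; s_2 = 31; s_3 = 4; s_4 = 35; s_5 = 3; s_6 = 2; s_7 = 5; s_8 = 7; s_9 = 12; s_{10} = 19; s_{11} = 31; s_{12} = 14; s_{13} = 9; s_{14} = 23; s_{15} = 32; s_{16} = 19; s_{17} = 15; s_{18} = 34; s_{19} = 13; s_{20} = 11; s_{21} = 24; s_{22} = 35; s_{23} = 23; s_{24} = 22; s_{25} = 9; s_{26} = 31.
The sequence repeats with period 24.
(6034 - 1) mod 24 = 9, so s_{6034} = s_{10} = 19.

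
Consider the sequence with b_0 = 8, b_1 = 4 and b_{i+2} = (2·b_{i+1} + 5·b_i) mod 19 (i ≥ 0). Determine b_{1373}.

4

Computing terms: b_0 = 8; b_1 = 4; b_2 = 10; b_3 = 2; b_4 = 16; b_5 = 4; b_6 = 12; b_7 = 6; b_8 = 15; b_9 = 3; b_{10} = 5; b_{11} = 6; b_{12} = 18; b_{13} = 9; b_{14} = 13; b_{15} = 14; b_{16} = 17; b_{17} = 9; b_{18} = 8; b_{19} = 4.
Since (b_{18}, b_{19}) = (b_0, b_1) = (8, 4) (two consecutive terms determine the rest), the sequence is periodic with period 18.
So b_{1373} = b_{0 + ((1373-0) mod 18)} = b_5 = 4.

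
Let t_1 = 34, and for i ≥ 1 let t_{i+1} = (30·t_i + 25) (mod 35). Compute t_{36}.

15

Computing terms: t_1 = 34; t_2 = 30; t_3 = 15; t_4 = 20; t_5 = 30.
Since t_5 = t_2 = 30, the sequence is eventually periodic: after a pre-period of length 1 it cycles with period 3.
For i ≥ 2, t_i depends only on (i - 2) mod 3. (36 - 2) mod 3 = 1, so t_{36} = t_3 = 15.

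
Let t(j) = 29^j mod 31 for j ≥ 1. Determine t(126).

Computing terms: t(1) = 29,  t(2) = 4,  t(3) = 23,  t(4) = 16,  t(5) = 30,  t(6) = 2,  t(7) = 27,  t(8) = 8,  t(9) = 15,  t(10) = 1,  t(11) = 29.
Since t(11) = t(1) = 29, the sequence is periodic with period 10.
(126 - 1) mod 10 = 5, so t(126) = t(6) = 2.

2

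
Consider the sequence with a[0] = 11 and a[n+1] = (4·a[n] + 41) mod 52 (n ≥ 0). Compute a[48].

Computing terms: a[0] = 11; a[1] = 33; a[2] = 17; a[3] = 5; a[4] = 9; a[5] = 25; a[6] = 37; a[7] = 33.
Since a[7] = a[1] = 33, the sequence is eventually periodic: after a pre-period of length 1 it cycles with period 6.
For n ≥ 1, a[n] depends only on (n - 1) mod 6. (48 - 1) mod 6 = 5, so a[48] = a[6] = 37.

37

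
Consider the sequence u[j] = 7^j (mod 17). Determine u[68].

Computing terms: u[0] = 1,  u[1] = 7,  u[2] = 15,  u[3] = 3,  u[4] = 4,  u[5] = 11,  u[6] = 9,  u[7] = 12,  u[8] = 16,  u[9] = 10,  u[10] = 2,  u[11] = 14,  u[12] = 13,  u[13] = 6,  u[14] = 8,  u[15] = 5,  u[16] = 1.
The sequence repeats with period 16.
(68 - 0) mod 16 = 4, so u[68] = u[4] = 4.

4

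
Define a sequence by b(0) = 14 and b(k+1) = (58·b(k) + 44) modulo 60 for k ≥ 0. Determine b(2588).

24

b(0) = 14; b(1) = 16; b(2) = 12; b(3) = 20; b(4) = 4; b(5) = 36; b(6) = 32; b(7) = 40; b(8) = 24; b(9) = 56; b(10) = 52; b(11) = 0; b(12) = 44; b(13) = 16.
Since b(13) = b(1) = 16, the sequence is eventually periodic: after a pre-period of length 1 it cycles with period 12.
For k ≥ 1, b(k) depends only on (k - 1) mod 12. (2588 - 1) mod 12 = 7, so b(2588) = b(8) = 24.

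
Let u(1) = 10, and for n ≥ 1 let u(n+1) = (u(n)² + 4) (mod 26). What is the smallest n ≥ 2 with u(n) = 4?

3

We have u(1) = 10, u(2) = 0, u(3) = 4, u(4) = 20, u(5) = 14, u(6) = 18, u(7) = 16, u(8) = 0.
Since u(8) = u(2) = 0, the sequence is eventually periodic: after a pre-period of length 1 it cycles with period 6.
The value 4 first appears (with n ≥ 2) at u(3).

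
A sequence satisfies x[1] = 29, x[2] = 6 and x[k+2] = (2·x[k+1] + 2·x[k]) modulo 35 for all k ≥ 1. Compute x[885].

x[1] = 29, x[2] = 6, x[3] = 0, x[4] = 12, x[5] = 24, x[6] = 2, x[7] = 17, x[8] = 3, x[9] = 5, x[10] = 16, x[11] = 7, x[12] = 11, x[13] = 1, x[14] = 24, x[15] = 15, x[16] = 8, x[17] = 11, x[18] = 3, x[19] = 28, x[20] = 27, x[21] = 5, x[22] = 29, x[23] = 33, x[24] = 19, x[25] = 34, x[26] = 1, x[27] = 0, x[28] = 2, x[29] = 4, x[30] = 12, x[31] = 32, x[32] = 18, x[33] = 30, x[34] = 26, x[35] = 7, x[36] = 31, x[37] = 6, x[38] = 4, x[39] = 20, x[40] = 13, x[41] = 31, x[42] = 18, x[43] = 28, x[44] = 22, x[45] = 30, x[46] = 34, x[47] = 23, x[48] = 9, x[49] = 29, x[50] = 6.
The sequence repeats with period 48.
So x[885] = x[1 + ((885-1) mod 48)] = x[21] = 5.

5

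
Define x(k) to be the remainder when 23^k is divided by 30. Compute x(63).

x(1) = 23,  x(2) = 19,  x(3) = 17,  x(4) = 1,  x(5) = 23.
Since x(5) = x(1) = 23, the sequence is periodic with period 4.
So x(63) = x(1 + ((63-1) mod 4)) = x(3) = 17.

17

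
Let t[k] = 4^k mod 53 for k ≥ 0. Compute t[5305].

Listing terms: t[0] = 1; t[1] = 4; t[2] = 16; t[3] = 11; t[4] = 44; t[5] = 17; t[6] = 15; t[7] = 7; t[8] = 28; t[9] = 6; t[10] = 24; t[11] = 43; t[12] = 13; t[13] = 52; t[14] = 49; t[15] = 37; t[16] = 42; t[17] = 9; t[18] = 36; t[19] = 38; t[20] = 46; t[21] = 25; t[22] = 47; t[23] = 29; t[24] = 10; t[25] = 40; t[26] = 1.
Since t[26] = t[0] = 1, the sequence is periodic with period 26.
(5305 - 0) mod 26 = 1, so t[5305] = t[1] = 4.

4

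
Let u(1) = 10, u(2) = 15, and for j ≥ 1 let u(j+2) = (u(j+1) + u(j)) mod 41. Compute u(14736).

5

u(1) = 10, u(2) = 15, u(3) = 25, u(4) = 40, u(5) = 24, u(6) = 23, u(7) = 6, u(8) = 29, u(9) = 35, u(10) = 23, u(11) = 17, u(12) = 40, u(13) = 16, u(14) = 15, u(15) = 31, u(16) = 5, u(17) = 36, u(18) = 0, u(19) = 36, u(20) = 36, u(21) = 31, u(22) = 26, u(23) = 16, u(24) = 1, u(25) = 17, u(26) = 18, u(27) = 35, u(28) = 12, u(29) = 6, u(30) = 18, u(31) = 24, u(32) = 1, u(33) = 25, u(34) = 26, u(35) = 10, u(36) = 36, u(37) = 5, u(38) = 0, u(39) = 5, u(40) = 5, u(41) = 10, u(42) = 15.
Since (u(41), u(42)) = (u(1), u(2)) = (10, 15) (two consecutive terms determine the rest), the sequence is periodic with period 40.
(14736 - 1) mod 40 = 15, so u(14736) = u(16) = 5.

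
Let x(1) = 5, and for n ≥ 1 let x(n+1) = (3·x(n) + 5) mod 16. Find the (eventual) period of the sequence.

x(1) = 5, x(2) = 4, x(3) = 1, x(4) = 8, x(5) = 13, x(6) = 12, x(7) = 9, x(8) = 0, x(9) = 5.
Since x(9) = x(1) = 5, the sequence is periodic with period 8.

8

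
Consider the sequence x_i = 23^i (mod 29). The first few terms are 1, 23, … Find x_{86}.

Computing terms: x_0 = 1; x_1 = 23; x_2 = 7; x_3 = 16; x_4 = 20; x_5 = 25; x_6 = 24; x_7 = 1.
Since x_7 = x_0 = 1, the sequence is periodic with period 7.
(86 - 0) mod 7 = 2, so x_{86} = x_2 = 7.

7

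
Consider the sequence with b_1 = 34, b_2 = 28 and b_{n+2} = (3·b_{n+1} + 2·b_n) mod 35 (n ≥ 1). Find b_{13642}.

We have b_1 = 34; b_2 = 28; b_3 = 12; b_4 = 22; b_5 = 20; b_6 = 34; b_7 = 2; b_8 = 4; b_9 = 16; b_{10} = 21; b_{11} = 25; b_{12} = 12; b_{13} = 16; b_{14} = 2; b_{15} = 3; b_{16} = 13; b_{17} = 10; b_{18} = 21; b_{19} = 13; b_{20} = 11; b_{21} = 24; b_{22} = 24; b_{23} = 15; b_{24} = 23; b_{25} = 29; b_{26} = 28; b_{27} = 2; b_{28} = 27; b_{29} = 15; b_{30} = 29; b_{31} = 12; b_{32} = 24; b_{33} = 26; b_{34} = 21; b_{35} = 10; b_{36} = 2; b_{37} = 26; b_{38} = 12; b_{39} = 18; b_{40} = 8; b_{41} = 25; b_{42} = 21; b_{43} = 8; b_{44} = 31; b_{45} = 4; b_{46} = 4; b_{47} = 20; b_{48} = 33; b_{49} = 34; b_{50} = 28.
Since (b_{49}, b_{50}) = (b_1, b_2) = (34, 28) (two consecutive terms determine the rest), the sequence is periodic with period 48.
(13642 - 1) mod 48 = 9, so b_{13642} = b_{10} = 21.

21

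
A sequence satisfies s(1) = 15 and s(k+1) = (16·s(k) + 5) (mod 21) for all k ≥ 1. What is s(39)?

s(1) = 15, s(2) = 14, s(3) = 19, s(4) = 15.
Since s(4) = s(1) = 15, the sequence is periodic with period 3.
So s(39) = s(1 + ((39-1) mod 3)) = s(3) = 19.

19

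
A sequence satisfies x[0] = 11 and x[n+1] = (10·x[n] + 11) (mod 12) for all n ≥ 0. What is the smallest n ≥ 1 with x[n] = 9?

2

Computing terms: x[0] = 11,  x[1] = 1,  x[2] = 9,  x[3] = 5,  x[4] = 1.
Since x[4] = x[1] = 1, the sequence is eventually periodic: after a pre-period of length 1 it cycles with period 3.
The value 9 first appears (with n ≥ 1) at x[2].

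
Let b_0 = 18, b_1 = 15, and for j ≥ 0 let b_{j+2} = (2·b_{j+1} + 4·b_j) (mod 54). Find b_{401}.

42

Computing terms: b_0 = 18, b_1 = 15, b_2 = 48, b_3 = 48, b_4 = 18, b_5 = 12, b_6 = 42, b_7 = 24, b_8 = 0, b_9 = 42, b_{10} = 30, b_{11} = 12, b_{12} = 36, b_{13} = 12, b_{14} = 6, b_{15} = 6, b_{16} = 36, b_{17} = 42, b_{18} = 12, b_{19} = 30, b_{20} = 0, b_{21} = 12, b_{22} = 24, b_{23} = 42, b_{24} = 18, b_{25} = 42, b_{26} = 48, b_{27} = 48.
Since (b_{26}, b_{27}) = (b_2, b_3) = (48, 48) (two consecutive terms determine the rest), the sequence is eventually periodic: after a pre-period of length 2 it cycles with period 24.
For j ≥ 2, b_j depends only on (j - 2) mod 24. (401 - 2) mod 24 = 15, so b_{401} = b_{17} = 42.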